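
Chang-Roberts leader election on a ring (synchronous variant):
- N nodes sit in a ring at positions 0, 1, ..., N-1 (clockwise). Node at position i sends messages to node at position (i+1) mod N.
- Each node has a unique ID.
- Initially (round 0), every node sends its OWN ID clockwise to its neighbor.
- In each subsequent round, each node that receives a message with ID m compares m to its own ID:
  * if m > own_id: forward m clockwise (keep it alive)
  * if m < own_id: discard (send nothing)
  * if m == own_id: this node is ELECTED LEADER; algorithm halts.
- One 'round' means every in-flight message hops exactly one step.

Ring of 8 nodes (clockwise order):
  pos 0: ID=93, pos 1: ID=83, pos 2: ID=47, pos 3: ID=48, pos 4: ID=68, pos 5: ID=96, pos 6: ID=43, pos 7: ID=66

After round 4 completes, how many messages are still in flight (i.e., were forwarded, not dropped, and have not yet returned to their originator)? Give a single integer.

Round 1: pos1(id83) recv 93: fwd; pos2(id47) recv 83: fwd; pos3(id48) recv 47: drop; pos4(id68) recv 48: drop; pos5(id96) recv 68: drop; pos6(id43) recv 96: fwd; pos7(id66) recv 43: drop; pos0(id93) recv 66: drop
Round 2: pos2(id47) recv 93: fwd; pos3(id48) recv 83: fwd; pos7(id66) recv 96: fwd
Round 3: pos3(id48) recv 93: fwd; pos4(id68) recv 83: fwd; pos0(id93) recv 96: fwd
Round 4: pos4(id68) recv 93: fwd; pos5(id96) recv 83: drop; pos1(id83) recv 96: fwd
After round 4: 2 messages still in flight

Answer: 2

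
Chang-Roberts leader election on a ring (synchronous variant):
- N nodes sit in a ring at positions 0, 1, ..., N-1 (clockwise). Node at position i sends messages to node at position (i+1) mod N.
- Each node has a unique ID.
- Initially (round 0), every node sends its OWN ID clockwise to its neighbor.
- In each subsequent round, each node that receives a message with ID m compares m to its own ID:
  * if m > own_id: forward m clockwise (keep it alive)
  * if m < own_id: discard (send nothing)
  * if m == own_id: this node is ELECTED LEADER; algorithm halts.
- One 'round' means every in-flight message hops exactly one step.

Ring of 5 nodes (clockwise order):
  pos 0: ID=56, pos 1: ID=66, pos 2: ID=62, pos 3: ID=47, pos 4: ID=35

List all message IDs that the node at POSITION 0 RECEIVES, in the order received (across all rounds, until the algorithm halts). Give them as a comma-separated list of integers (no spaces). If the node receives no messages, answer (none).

Round 1: pos1(id66) recv 56: drop; pos2(id62) recv 66: fwd; pos3(id47) recv 62: fwd; pos4(id35) recv 47: fwd; pos0(id56) recv 35: drop
Round 2: pos3(id47) recv 66: fwd; pos4(id35) recv 62: fwd; pos0(id56) recv 47: drop
Round 3: pos4(id35) recv 66: fwd; pos0(id56) recv 62: fwd
Round 4: pos0(id56) recv 66: fwd; pos1(id66) recv 62: drop
Round 5: pos1(id66) recv 66: ELECTED

Answer: 35,47,62,66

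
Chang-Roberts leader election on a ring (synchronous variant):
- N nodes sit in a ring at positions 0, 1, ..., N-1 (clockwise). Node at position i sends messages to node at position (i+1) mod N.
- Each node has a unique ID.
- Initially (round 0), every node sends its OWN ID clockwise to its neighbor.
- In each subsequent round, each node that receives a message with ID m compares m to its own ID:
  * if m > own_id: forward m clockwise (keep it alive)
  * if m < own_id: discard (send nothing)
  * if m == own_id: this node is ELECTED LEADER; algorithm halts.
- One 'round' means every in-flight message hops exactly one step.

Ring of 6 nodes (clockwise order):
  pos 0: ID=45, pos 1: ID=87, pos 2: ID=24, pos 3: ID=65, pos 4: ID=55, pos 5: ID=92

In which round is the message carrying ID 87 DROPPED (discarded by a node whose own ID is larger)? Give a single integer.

Answer: 4

Derivation:
Round 1: pos1(id87) recv 45: drop; pos2(id24) recv 87: fwd; pos3(id65) recv 24: drop; pos4(id55) recv 65: fwd; pos5(id92) recv 55: drop; pos0(id45) recv 92: fwd
Round 2: pos3(id65) recv 87: fwd; pos5(id92) recv 65: drop; pos1(id87) recv 92: fwd
Round 3: pos4(id55) recv 87: fwd; pos2(id24) recv 92: fwd
Round 4: pos5(id92) recv 87: drop; pos3(id65) recv 92: fwd
Round 5: pos4(id55) recv 92: fwd
Round 6: pos5(id92) recv 92: ELECTED
Message ID 87 originates at pos 1; dropped at pos 5 in round 4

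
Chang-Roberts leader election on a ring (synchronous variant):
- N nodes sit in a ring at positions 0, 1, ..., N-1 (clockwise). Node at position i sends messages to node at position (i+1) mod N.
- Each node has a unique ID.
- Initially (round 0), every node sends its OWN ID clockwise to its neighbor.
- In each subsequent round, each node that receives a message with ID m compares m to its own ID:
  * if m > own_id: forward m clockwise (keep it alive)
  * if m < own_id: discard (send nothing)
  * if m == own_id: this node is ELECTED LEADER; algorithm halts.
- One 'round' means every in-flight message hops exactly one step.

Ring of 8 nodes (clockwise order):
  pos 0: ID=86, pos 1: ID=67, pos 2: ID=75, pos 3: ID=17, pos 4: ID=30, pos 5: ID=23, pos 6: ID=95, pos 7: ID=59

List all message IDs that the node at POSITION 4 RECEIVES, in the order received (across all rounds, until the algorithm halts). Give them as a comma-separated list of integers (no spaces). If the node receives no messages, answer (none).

Round 1: pos1(id67) recv 86: fwd; pos2(id75) recv 67: drop; pos3(id17) recv 75: fwd; pos4(id30) recv 17: drop; pos5(id23) recv 30: fwd; pos6(id95) recv 23: drop; pos7(id59) recv 95: fwd; pos0(id86) recv 59: drop
Round 2: pos2(id75) recv 86: fwd; pos4(id30) recv 75: fwd; pos6(id95) recv 30: drop; pos0(id86) recv 95: fwd
Round 3: pos3(id17) recv 86: fwd; pos5(id23) recv 75: fwd; pos1(id67) recv 95: fwd
Round 4: pos4(id30) recv 86: fwd; pos6(id95) recv 75: drop; pos2(id75) recv 95: fwd
Round 5: pos5(id23) recv 86: fwd; pos3(id17) recv 95: fwd
Round 6: pos6(id95) recv 86: drop; pos4(id30) recv 95: fwd
Round 7: pos5(id23) recv 95: fwd
Round 8: pos6(id95) recv 95: ELECTED

Answer: 17,75,86,95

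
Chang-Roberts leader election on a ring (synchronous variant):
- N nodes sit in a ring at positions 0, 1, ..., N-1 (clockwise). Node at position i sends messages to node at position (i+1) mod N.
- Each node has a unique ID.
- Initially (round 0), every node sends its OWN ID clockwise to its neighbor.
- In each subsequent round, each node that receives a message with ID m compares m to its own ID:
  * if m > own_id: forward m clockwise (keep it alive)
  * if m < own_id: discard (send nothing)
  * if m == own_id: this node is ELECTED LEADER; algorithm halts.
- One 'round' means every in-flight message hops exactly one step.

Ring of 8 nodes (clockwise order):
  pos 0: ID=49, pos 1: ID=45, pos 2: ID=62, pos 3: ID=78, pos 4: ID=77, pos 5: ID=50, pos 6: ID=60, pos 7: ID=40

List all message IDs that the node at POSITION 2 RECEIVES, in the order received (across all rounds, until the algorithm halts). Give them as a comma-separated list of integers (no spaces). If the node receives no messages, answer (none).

Answer: 45,49,60,77,78

Derivation:
Round 1: pos1(id45) recv 49: fwd; pos2(id62) recv 45: drop; pos3(id78) recv 62: drop; pos4(id77) recv 78: fwd; pos5(id50) recv 77: fwd; pos6(id60) recv 50: drop; pos7(id40) recv 60: fwd; pos0(id49) recv 40: drop
Round 2: pos2(id62) recv 49: drop; pos5(id50) recv 78: fwd; pos6(id60) recv 77: fwd; pos0(id49) recv 60: fwd
Round 3: pos6(id60) recv 78: fwd; pos7(id40) recv 77: fwd; pos1(id45) recv 60: fwd
Round 4: pos7(id40) recv 78: fwd; pos0(id49) recv 77: fwd; pos2(id62) recv 60: drop
Round 5: pos0(id49) recv 78: fwd; pos1(id45) recv 77: fwd
Round 6: pos1(id45) recv 78: fwd; pos2(id62) recv 77: fwd
Round 7: pos2(id62) recv 78: fwd; pos3(id78) recv 77: drop
Round 8: pos3(id78) recv 78: ELECTED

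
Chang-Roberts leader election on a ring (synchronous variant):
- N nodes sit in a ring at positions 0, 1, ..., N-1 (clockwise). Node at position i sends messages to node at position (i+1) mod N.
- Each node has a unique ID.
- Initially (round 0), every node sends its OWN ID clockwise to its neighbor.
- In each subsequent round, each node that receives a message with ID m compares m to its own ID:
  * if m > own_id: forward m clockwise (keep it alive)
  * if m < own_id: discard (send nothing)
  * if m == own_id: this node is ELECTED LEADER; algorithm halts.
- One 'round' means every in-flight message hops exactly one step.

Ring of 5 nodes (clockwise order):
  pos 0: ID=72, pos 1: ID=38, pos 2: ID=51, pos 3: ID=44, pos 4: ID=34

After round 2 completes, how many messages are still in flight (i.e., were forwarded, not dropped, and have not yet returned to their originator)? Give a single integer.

Answer: 2

Derivation:
Round 1: pos1(id38) recv 72: fwd; pos2(id51) recv 38: drop; pos3(id44) recv 51: fwd; pos4(id34) recv 44: fwd; pos0(id72) recv 34: drop
Round 2: pos2(id51) recv 72: fwd; pos4(id34) recv 51: fwd; pos0(id72) recv 44: drop
After round 2: 2 messages still in flight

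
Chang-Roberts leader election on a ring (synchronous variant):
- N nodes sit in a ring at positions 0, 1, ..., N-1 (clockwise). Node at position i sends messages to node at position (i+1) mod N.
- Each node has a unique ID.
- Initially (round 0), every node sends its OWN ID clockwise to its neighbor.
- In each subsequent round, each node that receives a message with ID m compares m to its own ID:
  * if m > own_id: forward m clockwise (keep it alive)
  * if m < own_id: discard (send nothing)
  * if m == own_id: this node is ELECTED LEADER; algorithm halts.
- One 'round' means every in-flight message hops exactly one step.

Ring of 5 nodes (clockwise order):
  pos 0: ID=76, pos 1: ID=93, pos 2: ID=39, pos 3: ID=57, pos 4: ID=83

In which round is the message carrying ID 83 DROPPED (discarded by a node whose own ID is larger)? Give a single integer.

Round 1: pos1(id93) recv 76: drop; pos2(id39) recv 93: fwd; pos3(id57) recv 39: drop; pos4(id83) recv 57: drop; pos0(id76) recv 83: fwd
Round 2: pos3(id57) recv 93: fwd; pos1(id93) recv 83: drop
Round 3: pos4(id83) recv 93: fwd
Round 4: pos0(id76) recv 93: fwd
Round 5: pos1(id93) recv 93: ELECTED
Message ID 83 originates at pos 4; dropped at pos 1 in round 2

Answer: 2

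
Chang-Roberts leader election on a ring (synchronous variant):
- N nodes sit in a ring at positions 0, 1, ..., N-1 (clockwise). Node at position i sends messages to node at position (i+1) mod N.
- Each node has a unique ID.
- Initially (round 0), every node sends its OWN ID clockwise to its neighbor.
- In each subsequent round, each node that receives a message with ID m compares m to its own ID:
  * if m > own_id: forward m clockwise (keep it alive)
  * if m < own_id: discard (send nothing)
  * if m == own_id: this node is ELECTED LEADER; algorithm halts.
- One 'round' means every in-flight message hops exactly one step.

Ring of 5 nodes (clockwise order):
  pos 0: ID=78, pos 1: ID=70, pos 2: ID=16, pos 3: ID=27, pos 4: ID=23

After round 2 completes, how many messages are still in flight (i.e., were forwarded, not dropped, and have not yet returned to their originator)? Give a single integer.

Round 1: pos1(id70) recv 78: fwd; pos2(id16) recv 70: fwd; pos3(id27) recv 16: drop; pos4(id23) recv 27: fwd; pos0(id78) recv 23: drop
Round 2: pos2(id16) recv 78: fwd; pos3(id27) recv 70: fwd; pos0(id78) recv 27: drop
After round 2: 2 messages still in flight

Answer: 2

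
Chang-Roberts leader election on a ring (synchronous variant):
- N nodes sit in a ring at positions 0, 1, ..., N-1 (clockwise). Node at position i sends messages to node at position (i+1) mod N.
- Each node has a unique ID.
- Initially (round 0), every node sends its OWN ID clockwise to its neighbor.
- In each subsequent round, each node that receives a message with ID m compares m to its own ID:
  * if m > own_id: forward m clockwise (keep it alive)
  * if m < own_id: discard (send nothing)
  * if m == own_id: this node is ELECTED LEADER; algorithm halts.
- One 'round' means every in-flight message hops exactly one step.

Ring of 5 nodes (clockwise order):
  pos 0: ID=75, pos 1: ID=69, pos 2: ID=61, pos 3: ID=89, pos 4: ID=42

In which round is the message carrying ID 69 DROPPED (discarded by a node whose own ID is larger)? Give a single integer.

Answer: 2

Derivation:
Round 1: pos1(id69) recv 75: fwd; pos2(id61) recv 69: fwd; pos3(id89) recv 61: drop; pos4(id42) recv 89: fwd; pos0(id75) recv 42: drop
Round 2: pos2(id61) recv 75: fwd; pos3(id89) recv 69: drop; pos0(id75) recv 89: fwd
Round 3: pos3(id89) recv 75: drop; pos1(id69) recv 89: fwd
Round 4: pos2(id61) recv 89: fwd
Round 5: pos3(id89) recv 89: ELECTED
Message ID 69 originates at pos 1; dropped at pos 3 in round 2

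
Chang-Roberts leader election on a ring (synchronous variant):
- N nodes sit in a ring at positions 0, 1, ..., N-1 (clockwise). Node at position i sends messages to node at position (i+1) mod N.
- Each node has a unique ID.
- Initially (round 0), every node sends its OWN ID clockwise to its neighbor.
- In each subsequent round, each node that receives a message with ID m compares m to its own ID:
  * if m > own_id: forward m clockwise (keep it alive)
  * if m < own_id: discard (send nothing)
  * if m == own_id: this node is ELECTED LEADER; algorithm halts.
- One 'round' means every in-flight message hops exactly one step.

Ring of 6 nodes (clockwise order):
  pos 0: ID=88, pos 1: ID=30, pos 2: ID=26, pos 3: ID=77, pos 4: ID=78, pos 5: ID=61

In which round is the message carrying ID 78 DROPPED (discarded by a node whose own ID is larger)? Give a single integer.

Answer: 2

Derivation:
Round 1: pos1(id30) recv 88: fwd; pos2(id26) recv 30: fwd; pos3(id77) recv 26: drop; pos4(id78) recv 77: drop; pos5(id61) recv 78: fwd; pos0(id88) recv 61: drop
Round 2: pos2(id26) recv 88: fwd; pos3(id77) recv 30: drop; pos0(id88) recv 78: drop
Round 3: pos3(id77) recv 88: fwd
Round 4: pos4(id78) recv 88: fwd
Round 5: pos5(id61) recv 88: fwd
Round 6: pos0(id88) recv 88: ELECTED
Message ID 78 originates at pos 4; dropped at pos 0 in round 2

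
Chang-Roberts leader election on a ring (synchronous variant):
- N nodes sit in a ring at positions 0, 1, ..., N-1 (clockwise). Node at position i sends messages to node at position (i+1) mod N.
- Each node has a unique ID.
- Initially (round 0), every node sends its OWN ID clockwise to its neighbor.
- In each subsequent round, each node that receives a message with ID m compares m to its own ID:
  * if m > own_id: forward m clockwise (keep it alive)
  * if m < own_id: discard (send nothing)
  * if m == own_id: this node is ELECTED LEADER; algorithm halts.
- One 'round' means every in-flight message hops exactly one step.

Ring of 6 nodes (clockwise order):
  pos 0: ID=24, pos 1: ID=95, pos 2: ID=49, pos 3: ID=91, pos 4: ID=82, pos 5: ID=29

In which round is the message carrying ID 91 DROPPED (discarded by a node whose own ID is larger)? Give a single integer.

Answer: 4

Derivation:
Round 1: pos1(id95) recv 24: drop; pos2(id49) recv 95: fwd; pos3(id91) recv 49: drop; pos4(id82) recv 91: fwd; pos5(id29) recv 82: fwd; pos0(id24) recv 29: fwd
Round 2: pos3(id91) recv 95: fwd; pos5(id29) recv 91: fwd; pos0(id24) recv 82: fwd; pos1(id95) recv 29: drop
Round 3: pos4(id82) recv 95: fwd; pos0(id24) recv 91: fwd; pos1(id95) recv 82: drop
Round 4: pos5(id29) recv 95: fwd; pos1(id95) recv 91: drop
Round 5: pos0(id24) recv 95: fwd
Round 6: pos1(id95) recv 95: ELECTED
Message ID 91 originates at pos 3; dropped at pos 1 in round 4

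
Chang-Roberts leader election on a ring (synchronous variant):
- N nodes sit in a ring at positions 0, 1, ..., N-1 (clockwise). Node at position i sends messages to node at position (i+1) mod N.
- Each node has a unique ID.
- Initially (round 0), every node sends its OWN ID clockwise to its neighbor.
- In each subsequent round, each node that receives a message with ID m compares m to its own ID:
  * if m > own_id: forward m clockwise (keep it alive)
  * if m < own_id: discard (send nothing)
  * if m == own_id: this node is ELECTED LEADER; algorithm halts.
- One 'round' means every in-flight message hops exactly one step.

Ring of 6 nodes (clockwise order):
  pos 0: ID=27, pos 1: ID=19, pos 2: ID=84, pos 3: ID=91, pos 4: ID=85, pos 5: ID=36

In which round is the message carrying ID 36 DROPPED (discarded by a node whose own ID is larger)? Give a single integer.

Answer: 3

Derivation:
Round 1: pos1(id19) recv 27: fwd; pos2(id84) recv 19: drop; pos3(id91) recv 84: drop; pos4(id85) recv 91: fwd; pos5(id36) recv 85: fwd; pos0(id27) recv 36: fwd
Round 2: pos2(id84) recv 27: drop; pos5(id36) recv 91: fwd; pos0(id27) recv 85: fwd; pos1(id19) recv 36: fwd
Round 3: pos0(id27) recv 91: fwd; pos1(id19) recv 85: fwd; pos2(id84) recv 36: drop
Round 4: pos1(id19) recv 91: fwd; pos2(id84) recv 85: fwd
Round 5: pos2(id84) recv 91: fwd; pos3(id91) recv 85: drop
Round 6: pos3(id91) recv 91: ELECTED
Message ID 36 originates at pos 5; dropped at pos 2 in round 3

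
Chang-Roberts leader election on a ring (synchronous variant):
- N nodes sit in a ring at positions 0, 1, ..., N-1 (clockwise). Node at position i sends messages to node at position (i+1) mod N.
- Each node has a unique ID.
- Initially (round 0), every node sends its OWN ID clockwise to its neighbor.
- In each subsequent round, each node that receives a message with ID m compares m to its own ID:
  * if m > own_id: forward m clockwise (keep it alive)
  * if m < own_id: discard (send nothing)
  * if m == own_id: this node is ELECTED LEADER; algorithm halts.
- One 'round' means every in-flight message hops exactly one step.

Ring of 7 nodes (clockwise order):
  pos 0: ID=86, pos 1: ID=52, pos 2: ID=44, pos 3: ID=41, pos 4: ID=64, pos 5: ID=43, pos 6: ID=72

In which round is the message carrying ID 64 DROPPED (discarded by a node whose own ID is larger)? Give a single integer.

Round 1: pos1(id52) recv 86: fwd; pos2(id44) recv 52: fwd; pos3(id41) recv 44: fwd; pos4(id64) recv 41: drop; pos5(id43) recv 64: fwd; pos6(id72) recv 43: drop; pos0(id86) recv 72: drop
Round 2: pos2(id44) recv 86: fwd; pos3(id41) recv 52: fwd; pos4(id64) recv 44: drop; pos6(id72) recv 64: drop
Round 3: pos3(id41) recv 86: fwd; pos4(id64) recv 52: drop
Round 4: pos4(id64) recv 86: fwd
Round 5: pos5(id43) recv 86: fwd
Round 6: pos6(id72) recv 86: fwd
Round 7: pos0(id86) recv 86: ELECTED
Message ID 64 originates at pos 4; dropped at pos 6 in round 2

Answer: 2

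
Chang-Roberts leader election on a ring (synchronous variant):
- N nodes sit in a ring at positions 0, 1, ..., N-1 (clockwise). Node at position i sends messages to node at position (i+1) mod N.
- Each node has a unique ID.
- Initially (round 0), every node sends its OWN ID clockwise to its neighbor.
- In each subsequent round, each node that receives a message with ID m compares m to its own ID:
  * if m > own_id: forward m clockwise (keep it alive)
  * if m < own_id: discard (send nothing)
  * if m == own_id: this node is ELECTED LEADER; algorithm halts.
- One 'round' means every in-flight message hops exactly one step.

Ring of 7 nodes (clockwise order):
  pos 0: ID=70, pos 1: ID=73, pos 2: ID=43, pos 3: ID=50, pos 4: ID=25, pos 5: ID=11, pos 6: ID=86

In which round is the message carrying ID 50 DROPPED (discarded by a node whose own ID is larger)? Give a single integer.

Answer: 3

Derivation:
Round 1: pos1(id73) recv 70: drop; pos2(id43) recv 73: fwd; pos3(id50) recv 43: drop; pos4(id25) recv 50: fwd; pos5(id11) recv 25: fwd; pos6(id86) recv 11: drop; pos0(id70) recv 86: fwd
Round 2: pos3(id50) recv 73: fwd; pos5(id11) recv 50: fwd; pos6(id86) recv 25: drop; pos1(id73) recv 86: fwd
Round 3: pos4(id25) recv 73: fwd; pos6(id86) recv 50: drop; pos2(id43) recv 86: fwd
Round 4: pos5(id11) recv 73: fwd; pos3(id50) recv 86: fwd
Round 5: pos6(id86) recv 73: drop; pos4(id25) recv 86: fwd
Round 6: pos5(id11) recv 86: fwd
Round 7: pos6(id86) recv 86: ELECTED
Message ID 50 originates at pos 3; dropped at pos 6 in round 3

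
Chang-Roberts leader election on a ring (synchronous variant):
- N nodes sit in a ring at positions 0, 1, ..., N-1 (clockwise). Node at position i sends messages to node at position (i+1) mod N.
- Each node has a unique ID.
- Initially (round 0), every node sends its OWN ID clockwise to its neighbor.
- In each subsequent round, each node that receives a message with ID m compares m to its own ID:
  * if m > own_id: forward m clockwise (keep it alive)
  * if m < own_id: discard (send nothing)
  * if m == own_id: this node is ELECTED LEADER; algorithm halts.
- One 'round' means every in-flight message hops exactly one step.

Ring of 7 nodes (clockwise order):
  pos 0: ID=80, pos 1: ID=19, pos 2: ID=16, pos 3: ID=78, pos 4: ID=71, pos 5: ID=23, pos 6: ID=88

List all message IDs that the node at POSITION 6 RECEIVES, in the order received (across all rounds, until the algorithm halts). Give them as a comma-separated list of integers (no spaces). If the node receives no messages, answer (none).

Round 1: pos1(id19) recv 80: fwd; pos2(id16) recv 19: fwd; pos3(id78) recv 16: drop; pos4(id71) recv 78: fwd; pos5(id23) recv 71: fwd; pos6(id88) recv 23: drop; pos0(id80) recv 88: fwd
Round 2: pos2(id16) recv 80: fwd; pos3(id78) recv 19: drop; pos5(id23) recv 78: fwd; pos6(id88) recv 71: drop; pos1(id19) recv 88: fwd
Round 3: pos3(id78) recv 80: fwd; pos6(id88) recv 78: drop; pos2(id16) recv 88: fwd
Round 4: pos4(id71) recv 80: fwd; pos3(id78) recv 88: fwd
Round 5: pos5(id23) recv 80: fwd; pos4(id71) recv 88: fwd
Round 6: pos6(id88) recv 80: drop; pos5(id23) recv 88: fwd
Round 7: pos6(id88) recv 88: ELECTED

Answer: 23,71,78,80,88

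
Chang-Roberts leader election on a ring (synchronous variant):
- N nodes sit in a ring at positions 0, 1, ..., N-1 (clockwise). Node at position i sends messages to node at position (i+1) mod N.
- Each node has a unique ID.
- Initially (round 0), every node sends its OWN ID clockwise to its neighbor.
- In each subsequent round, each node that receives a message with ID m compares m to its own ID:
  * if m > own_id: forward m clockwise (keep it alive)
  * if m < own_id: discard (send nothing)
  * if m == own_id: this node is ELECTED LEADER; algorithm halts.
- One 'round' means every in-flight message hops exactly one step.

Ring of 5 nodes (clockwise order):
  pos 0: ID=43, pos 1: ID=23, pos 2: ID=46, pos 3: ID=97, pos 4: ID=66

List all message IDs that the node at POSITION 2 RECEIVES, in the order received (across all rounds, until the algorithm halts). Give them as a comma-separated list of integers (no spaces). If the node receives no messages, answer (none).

Answer: 23,43,66,97

Derivation:
Round 1: pos1(id23) recv 43: fwd; pos2(id46) recv 23: drop; pos3(id97) recv 46: drop; pos4(id66) recv 97: fwd; pos0(id43) recv 66: fwd
Round 2: pos2(id46) recv 43: drop; pos0(id43) recv 97: fwd; pos1(id23) recv 66: fwd
Round 3: pos1(id23) recv 97: fwd; pos2(id46) recv 66: fwd
Round 4: pos2(id46) recv 97: fwd; pos3(id97) recv 66: drop
Round 5: pos3(id97) recv 97: ELECTED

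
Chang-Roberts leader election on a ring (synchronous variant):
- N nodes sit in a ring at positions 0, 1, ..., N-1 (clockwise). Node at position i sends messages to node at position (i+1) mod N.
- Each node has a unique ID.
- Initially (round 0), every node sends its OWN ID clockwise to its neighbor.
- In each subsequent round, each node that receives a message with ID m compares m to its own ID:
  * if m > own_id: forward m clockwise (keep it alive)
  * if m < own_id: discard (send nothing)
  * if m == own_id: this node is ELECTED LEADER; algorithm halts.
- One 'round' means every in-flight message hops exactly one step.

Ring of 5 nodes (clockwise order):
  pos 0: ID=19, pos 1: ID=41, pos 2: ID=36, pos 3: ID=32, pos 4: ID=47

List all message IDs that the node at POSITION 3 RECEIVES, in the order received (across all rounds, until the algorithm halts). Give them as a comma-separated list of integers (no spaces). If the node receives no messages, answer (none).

Answer: 36,41,47

Derivation:
Round 1: pos1(id41) recv 19: drop; pos2(id36) recv 41: fwd; pos3(id32) recv 36: fwd; pos4(id47) recv 32: drop; pos0(id19) recv 47: fwd
Round 2: pos3(id32) recv 41: fwd; pos4(id47) recv 36: drop; pos1(id41) recv 47: fwd
Round 3: pos4(id47) recv 41: drop; pos2(id36) recv 47: fwd
Round 4: pos3(id32) recv 47: fwd
Round 5: pos4(id47) recv 47: ELECTED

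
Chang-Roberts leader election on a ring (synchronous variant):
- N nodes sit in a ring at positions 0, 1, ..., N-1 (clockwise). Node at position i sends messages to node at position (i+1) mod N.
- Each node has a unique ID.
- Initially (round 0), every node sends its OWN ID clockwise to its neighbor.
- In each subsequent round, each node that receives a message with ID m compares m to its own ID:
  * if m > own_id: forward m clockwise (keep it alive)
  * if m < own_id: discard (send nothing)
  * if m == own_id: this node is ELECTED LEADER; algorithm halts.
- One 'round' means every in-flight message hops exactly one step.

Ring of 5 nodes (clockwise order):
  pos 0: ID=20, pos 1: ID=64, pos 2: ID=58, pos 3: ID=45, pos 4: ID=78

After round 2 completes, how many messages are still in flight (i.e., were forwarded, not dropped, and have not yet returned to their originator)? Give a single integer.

Round 1: pos1(id64) recv 20: drop; pos2(id58) recv 64: fwd; pos3(id45) recv 58: fwd; pos4(id78) recv 45: drop; pos0(id20) recv 78: fwd
Round 2: pos3(id45) recv 64: fwd; pos4(id78) recv 58: drop; pos1(id64) recv 78: fwd
After round 2: 2 messages still in flight

Answer: 2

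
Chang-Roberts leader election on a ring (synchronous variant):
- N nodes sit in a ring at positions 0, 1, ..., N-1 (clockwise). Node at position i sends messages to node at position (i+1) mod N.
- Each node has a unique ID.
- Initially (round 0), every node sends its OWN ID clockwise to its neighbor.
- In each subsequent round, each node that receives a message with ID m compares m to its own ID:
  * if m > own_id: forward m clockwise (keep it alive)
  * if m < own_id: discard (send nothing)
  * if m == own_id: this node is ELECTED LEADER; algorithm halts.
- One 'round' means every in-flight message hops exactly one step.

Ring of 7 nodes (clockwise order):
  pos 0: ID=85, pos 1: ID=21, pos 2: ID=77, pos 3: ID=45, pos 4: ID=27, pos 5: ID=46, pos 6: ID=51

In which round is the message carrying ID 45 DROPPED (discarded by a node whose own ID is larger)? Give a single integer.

Answer: 2

Derivation:
Round 1: pos1(id21) recv 85: fwd; pos2(id77) recv 21: drop; pos3(id45) recv 77: fwd; pos4(id27) recv 45: fwd; pos5(id46) recv 27: drop; pos6(id51) recv 46: drop; pos0(id85) recv 51: drop
Round 2: pos2(id77) recv 85: fwd; pos4(id27) recv 77: fwd; pos5(id46) recv 45: drop
Round 3: pos3(id45) recv 85: fwd; pos5(id46) recv 77: fwd
Round 4: pos4(id27) recv 85: fwd; pos6(id51) recv 77: fwd
Round 5: pos5(id46) recv 85: fwd; pos0(id85) recv 77: drop
Round 6: pos6(id51) recv 85: fwd
Round 7: pos0(id85) recv 85: ELECTED
Message ID 45 originates at pos 3; dropped at pos 5 in round 2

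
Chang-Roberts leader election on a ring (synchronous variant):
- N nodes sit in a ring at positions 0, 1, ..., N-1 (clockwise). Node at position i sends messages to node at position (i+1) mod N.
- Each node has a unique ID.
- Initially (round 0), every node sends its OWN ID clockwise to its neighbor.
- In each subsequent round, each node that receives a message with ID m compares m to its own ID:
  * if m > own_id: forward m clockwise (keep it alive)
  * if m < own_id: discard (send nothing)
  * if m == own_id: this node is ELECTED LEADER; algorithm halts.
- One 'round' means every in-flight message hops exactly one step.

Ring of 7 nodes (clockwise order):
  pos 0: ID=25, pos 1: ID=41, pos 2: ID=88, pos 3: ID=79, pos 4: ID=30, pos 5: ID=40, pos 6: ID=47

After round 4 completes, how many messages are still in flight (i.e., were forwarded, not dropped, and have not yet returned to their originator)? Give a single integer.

Round 1: pos1(id41) recv 25: drop; pos2(id88) recv 41: drop; pos3(id79) recv 88: fwd; pos4(id30) recv 79: fwd; pos5(id40) recv 30: drop; pos6(id47) recv 40: drop; pos0(id25) recv 47: fwd
Round 2: pos4(id30) recv 88: fwd; pos5(id40) recv 79: fwd; pos1(id41) recv 47: fwd
Round 3: pos5(id40) recv 88: fwd; pos6(id47) recv 79: fwd; pos2(id88) recv 47: drop
Round 4: pos6(id47) recv 88: fwd; pos0(id25) recv 79: fwd
After round 4: 2 messages still in flight

Answer: 2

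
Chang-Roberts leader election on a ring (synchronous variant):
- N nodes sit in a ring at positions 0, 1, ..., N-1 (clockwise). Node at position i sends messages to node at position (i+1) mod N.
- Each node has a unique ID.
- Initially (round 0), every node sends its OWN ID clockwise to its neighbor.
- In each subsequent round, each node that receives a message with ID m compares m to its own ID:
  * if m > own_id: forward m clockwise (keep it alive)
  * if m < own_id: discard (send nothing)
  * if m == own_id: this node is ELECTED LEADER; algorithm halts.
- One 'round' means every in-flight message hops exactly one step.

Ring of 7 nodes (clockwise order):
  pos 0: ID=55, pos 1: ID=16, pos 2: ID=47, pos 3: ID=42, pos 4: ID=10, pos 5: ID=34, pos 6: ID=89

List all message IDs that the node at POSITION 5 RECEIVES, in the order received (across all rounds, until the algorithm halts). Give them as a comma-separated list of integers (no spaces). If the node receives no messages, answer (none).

Answer: 10,42,47,55,89

Derivation:
Round 1: pos1(id16) recv 55: fwd; pos2(id47) recv 16: drop; pos3(id42) recv 47: fwd; pos4(id10) recv 42: fwd; pos5(id34) recv 10: drop; pos6(id89) recv 34: drop; pos0(id55) recv 89: fwd
Round 2: pos2(id47) recv 55: fwd; pos4(id10) recv 47: fwd; pos5(id34) recv 42: fwd; pos1(id16) recv 89: fwd
Round 3: pos3(id42) recv 55: fwd; pos5(id34) recv 47: fwd; pos6(id89) recv 42: drop; pos2(id47) recv 89: fwd
Round 4: pos4(id10) recv 55: fwd; pos6(id89) recv 47: drop; pos3(id42) recv 89: fwd
Round 5: pos5(id34) recv 55: fwd; pos4(id10) recv 89: fwd
Round 6: pos6(id89) recv 55: drop; pos5(id34) recv 89: fwd
Round 7: pos6(id89) recv 89: ELECTED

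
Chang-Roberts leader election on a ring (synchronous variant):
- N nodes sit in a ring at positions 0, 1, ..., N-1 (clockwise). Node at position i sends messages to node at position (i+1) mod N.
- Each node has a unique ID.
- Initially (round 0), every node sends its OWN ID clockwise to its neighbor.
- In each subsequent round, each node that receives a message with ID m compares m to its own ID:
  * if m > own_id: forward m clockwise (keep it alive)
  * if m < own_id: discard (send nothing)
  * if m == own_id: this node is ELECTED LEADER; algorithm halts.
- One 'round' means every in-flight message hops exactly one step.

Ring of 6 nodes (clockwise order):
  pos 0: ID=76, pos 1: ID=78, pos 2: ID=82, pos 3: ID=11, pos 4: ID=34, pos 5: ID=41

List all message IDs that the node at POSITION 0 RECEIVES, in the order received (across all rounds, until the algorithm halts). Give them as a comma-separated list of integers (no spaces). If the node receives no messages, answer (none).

Round 1: pos1(id78) recv 76: drop; pos2(id82) recv 78: drop; pos3(id11) recv 82: fwd; pos4(id34) recv 11: drop; pos5(id41) recv 34: drop; pos0(id76) recv 41: drop
Round 2: pos4(id34) recv 82: fwd
Round 3: pos5(id41) recv 82: fwd
Round 4: pos0(id76) recv 82: fwd
Round 5: pos1(id78) recv 82: fwd
Round 6: pos2(id82) recv 82: ELECTED

Answer: 41,82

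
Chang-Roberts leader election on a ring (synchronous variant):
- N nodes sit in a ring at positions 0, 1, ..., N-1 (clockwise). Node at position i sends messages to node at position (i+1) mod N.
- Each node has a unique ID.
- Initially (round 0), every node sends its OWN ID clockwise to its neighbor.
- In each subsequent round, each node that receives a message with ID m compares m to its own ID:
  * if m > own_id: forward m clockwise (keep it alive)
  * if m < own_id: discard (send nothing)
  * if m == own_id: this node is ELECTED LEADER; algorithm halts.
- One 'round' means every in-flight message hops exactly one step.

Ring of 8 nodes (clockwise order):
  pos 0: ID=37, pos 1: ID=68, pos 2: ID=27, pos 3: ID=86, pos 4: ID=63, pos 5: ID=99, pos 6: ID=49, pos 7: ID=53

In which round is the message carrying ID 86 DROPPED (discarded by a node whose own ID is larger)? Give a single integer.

Answer: 2

Derivation:
Round 1: pos1(id68) recv 37: drop; pos2(id27) recv 68: fwd; pos3(id86) recv 27: drop; pos4(id63) recv 86: fwd; pos5(id99) recv 63: drop; pos6(id49) recv 99: fwd; pos7(id53) recv 49: drop; pos0(id37) recv 53: fwd
Round 2: pos3(id86) recv 68: drop; pos5(id99) recv 86: drop; pos7(id53) recv 99: fwd; pos1(id68) recv 53: drop
Round 3: pos0(id37) recv 99: fwd
Round 4: pos1(id68) recv 99: fwd
Round 5: pos2(id27) recv 99: fwd
Round 6: pos3(id86) recv 99: fwd
Round 7: pos4(id63) recv 99: fwd
Round 8: pos5(id99) recv 99: ELECTED
Message ID 86 originates at pos 3; dropped at pos 5 in round 2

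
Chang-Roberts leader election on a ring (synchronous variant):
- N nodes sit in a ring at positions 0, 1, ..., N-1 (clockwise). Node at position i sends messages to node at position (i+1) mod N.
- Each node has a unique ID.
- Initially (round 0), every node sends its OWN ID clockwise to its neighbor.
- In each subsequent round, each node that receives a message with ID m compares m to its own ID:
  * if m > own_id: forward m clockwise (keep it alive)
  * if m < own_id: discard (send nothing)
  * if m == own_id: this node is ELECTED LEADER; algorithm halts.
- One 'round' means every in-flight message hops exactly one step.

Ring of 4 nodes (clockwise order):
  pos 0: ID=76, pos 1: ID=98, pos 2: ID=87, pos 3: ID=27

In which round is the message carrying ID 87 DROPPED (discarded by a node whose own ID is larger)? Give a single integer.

Round 1: pos1(id98) recv 76: drop; pos2(id87) recv 98: fwd; pos3(id27) recv 87: fwd; pos0(id76) recv 27: drop
Round 2: pos3(id27) recv 98: fwd; pos0(id76) recv 87: fwd
Round 3: pos0(id76) recv 98: fwd; pos1(id98) recv 87: drop
Round 4: pos1(id98) recv 98: ELECTED
Message ID 87 originates at pos 2; dropped at pos 1 in round 3

Answer: 3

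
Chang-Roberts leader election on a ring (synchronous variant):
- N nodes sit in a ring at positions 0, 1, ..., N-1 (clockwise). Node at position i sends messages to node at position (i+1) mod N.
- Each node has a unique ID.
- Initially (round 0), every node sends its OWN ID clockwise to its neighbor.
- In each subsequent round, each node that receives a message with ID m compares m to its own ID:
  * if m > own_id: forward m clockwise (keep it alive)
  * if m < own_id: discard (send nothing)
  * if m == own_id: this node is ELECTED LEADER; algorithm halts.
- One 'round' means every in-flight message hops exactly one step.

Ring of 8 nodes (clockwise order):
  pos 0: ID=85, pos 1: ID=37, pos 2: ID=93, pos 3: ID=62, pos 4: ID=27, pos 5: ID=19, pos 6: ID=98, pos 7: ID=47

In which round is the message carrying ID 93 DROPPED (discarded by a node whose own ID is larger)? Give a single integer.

Answer: 4

Derivation:
Round 1: pos1(id37) recv 85: fwd; pos2(id93) recv 37: drop; pos3(id62) recv 93: fwd; pos4(id27) recv 62: fwd; pos5(id19) recv 27: fwd; pos6(id98) recv 19: drop; pos7(id47) recv 98: fwd; pos0(id85) recv 47: drop
Round 2: pos2(id93) recv 85: drop; pos4(id27) recv 93: fwd; pos5(id19) recv 62: fwd; pos6(id98) recv 27: drop; pos0(id85) recv 98: fwd
Round 3: pos5(id19) recv 93: fwd; pos6(id98) recv 62: drop; pos1(id37) recv 98: fwd
Round 4: pos6(id98) recv 93: drop; pos2(id93) recv 98: fwd
Round 5: pos3(id62) recv 98: fwd
Round 6: pos4(id27) recv 98: fwd
Round 7: pos5(id19) recv 98: fwd
Round 8: pos6(id98) recv 98: ELECTED
Message ID 93 originates at pos 2; dropped at pos 6 in round 4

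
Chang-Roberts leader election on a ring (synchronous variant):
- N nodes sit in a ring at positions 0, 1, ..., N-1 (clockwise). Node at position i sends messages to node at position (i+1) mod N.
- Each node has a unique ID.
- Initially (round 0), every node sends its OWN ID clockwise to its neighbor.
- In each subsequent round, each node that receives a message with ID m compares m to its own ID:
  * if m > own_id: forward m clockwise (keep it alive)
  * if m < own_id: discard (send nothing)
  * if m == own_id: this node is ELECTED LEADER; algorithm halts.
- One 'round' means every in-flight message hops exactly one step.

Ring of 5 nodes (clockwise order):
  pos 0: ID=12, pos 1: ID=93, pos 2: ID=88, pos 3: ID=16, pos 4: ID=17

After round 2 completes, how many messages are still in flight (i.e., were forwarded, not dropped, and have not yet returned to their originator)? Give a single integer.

Answer: 2

Derivation:
Round 1: pos1(id93) recv 12: drop; pos2(id88) recv 93: fwd; pos3(id16) recv 88: fwd; pos4(id17) recv 16: drop; pos0(id12) recv 17: fwd
Round 2: pos3(id16) recv 93: fwd; pos4(id17) recv 88: fwd; pos1(id93) recv 17: drop
After round 2: 2 messages still in flight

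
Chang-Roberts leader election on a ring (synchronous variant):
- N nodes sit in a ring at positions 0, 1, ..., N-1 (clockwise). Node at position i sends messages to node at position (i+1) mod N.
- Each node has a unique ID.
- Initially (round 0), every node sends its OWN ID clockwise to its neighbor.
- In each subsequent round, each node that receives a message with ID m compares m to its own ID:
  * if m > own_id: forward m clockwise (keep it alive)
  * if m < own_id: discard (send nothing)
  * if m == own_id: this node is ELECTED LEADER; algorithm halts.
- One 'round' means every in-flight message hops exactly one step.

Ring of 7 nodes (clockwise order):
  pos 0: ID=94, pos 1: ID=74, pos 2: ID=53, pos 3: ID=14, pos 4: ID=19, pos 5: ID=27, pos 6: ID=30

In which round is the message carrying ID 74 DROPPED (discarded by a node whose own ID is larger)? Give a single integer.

Round 1: pos1(id74) recv 94: fwd; pos2(id53) recv 74: fwd; pos3(id14) recv 53: fwd; pos4(id19) recv 14: drop; pos5(id27) recv 19: drop; pos6(id30) recv 27: drop; pos0(id94) recv 30: drop
Round 2: pos2(id53) recv 94: fwd; pos3(id14) recv 74: fwd; pos4(id19) recv 53: fwd
Round 3: pos3(id14) recv 94: fwd; pos4(id19) recv 74: fwd; pos5(id27) recv 53: fwd
Round 4: pos4(id19) recv 94: fwd; pos5(id27) recv 74: fwd; pos6(id30) recv 53: fwd
Round 5: pos5(id27) recv 94: fwd; pos6(id30) recv 74: fwd; pos0(id94) recv 53: drop
Round 6: pos6(id30) recv 94: fwd; pos0(id94) recv 74: drop
Round 7: pos0(id94) recv 94: ELECTED
Message ID 74 originates at pos 1; dropped at pos 0 in round 6

Answer: 6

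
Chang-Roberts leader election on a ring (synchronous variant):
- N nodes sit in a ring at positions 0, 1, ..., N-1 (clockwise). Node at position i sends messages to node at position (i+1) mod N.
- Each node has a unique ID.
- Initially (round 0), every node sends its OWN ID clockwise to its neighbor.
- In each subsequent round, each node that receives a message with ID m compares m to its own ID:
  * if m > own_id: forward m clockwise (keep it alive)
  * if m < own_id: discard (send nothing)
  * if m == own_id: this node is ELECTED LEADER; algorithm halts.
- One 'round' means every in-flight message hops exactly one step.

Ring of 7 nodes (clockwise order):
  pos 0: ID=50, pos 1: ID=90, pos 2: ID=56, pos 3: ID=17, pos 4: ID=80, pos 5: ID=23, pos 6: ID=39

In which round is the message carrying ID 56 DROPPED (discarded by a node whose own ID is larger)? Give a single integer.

Round 1: pos1(id90) recv 50: drop; pos2(id56) recv 90: fwd; pos3(id17) recv 56: fwd; pos4(id80) recv 17: drop; pos5(id23) recv 80: fwd; pos6(id39) recv 23: drop; pos0(id50) recv 39: drop
Round 2: pos3(id17) recv 90: fwd; pos4(id80) recv 56: drop; pos6(id39) recv 80: fwd
Round 3: pos4(id80) recv 90: fwd; pos0(id50) recv 80: fwd
Round 4: pos5(id23) recv 90: fwd; pos1(id90) recv 80: drop
Round 5: pos6(id39) recv 90: fwd
Round 6: pos0(id50) recv 90: fwd
Round 7: pos1(id90) recv 90: ELECTED
Message ID 56 originates at pos 2; dropped at pos 4 in round 2

Answer: 2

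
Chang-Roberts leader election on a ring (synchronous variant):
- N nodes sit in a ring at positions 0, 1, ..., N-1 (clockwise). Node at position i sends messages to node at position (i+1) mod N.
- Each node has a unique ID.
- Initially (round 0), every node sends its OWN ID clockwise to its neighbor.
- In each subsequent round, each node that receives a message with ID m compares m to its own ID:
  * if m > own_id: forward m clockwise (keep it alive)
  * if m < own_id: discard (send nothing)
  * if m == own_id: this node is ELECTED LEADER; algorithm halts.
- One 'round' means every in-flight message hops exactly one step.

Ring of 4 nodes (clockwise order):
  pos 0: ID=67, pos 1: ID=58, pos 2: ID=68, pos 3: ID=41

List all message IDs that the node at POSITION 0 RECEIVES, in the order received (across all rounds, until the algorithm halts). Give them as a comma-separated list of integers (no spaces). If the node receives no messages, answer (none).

Round 1: pos1(id58) recv 67: fwd; pos2(id68) recv 58: drop; pos3(id41) recv 68: fwd; pos0(id67) recv 41: drop
Round 2: pos2(id68) recv 67: drop; pos0(id67) recv 68: fwd
Round 3: pos1(id58) recv 68: fwd
Round 4: pos2(id68) recv 68: ELECTED

Answer: 41,68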